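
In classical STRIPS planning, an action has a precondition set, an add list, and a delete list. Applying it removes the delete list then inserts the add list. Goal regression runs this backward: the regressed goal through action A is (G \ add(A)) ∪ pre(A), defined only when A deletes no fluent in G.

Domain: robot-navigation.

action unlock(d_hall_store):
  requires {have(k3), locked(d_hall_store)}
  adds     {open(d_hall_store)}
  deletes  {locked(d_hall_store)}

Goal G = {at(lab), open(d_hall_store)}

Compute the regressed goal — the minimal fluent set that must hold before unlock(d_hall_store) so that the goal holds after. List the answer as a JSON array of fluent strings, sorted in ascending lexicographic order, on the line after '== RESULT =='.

Regress:
  G ∩ del = {}  (empty — regression defined)
  G \ add = {at(lab), open(d_hall_store)} \ {open(d_hall_store)} = {at(lab)}
  ∪ pre   = {at(lab)} ∪ {have(k3), locked(d_hall_store)}
          = {at(lab), have(k3), locked(d_hall_store)}

== RESULT ==
["at(lab)", "have(k3)", "locked(d_hall_store)"]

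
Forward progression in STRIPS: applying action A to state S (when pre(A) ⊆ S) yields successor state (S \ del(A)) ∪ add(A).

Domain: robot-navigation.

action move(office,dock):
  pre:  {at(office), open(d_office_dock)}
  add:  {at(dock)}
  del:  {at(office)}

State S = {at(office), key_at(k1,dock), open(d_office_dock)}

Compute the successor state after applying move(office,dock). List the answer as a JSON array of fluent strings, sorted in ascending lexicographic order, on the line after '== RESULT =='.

Progress:
  pre ⊆ S: {at(office), open(d_office_dock)} ⊆ S  — applicable
  S \ del = {key_at(k1,dock), open(d_office_dock)}
  ∪ add   = {at(dock), key_at(k1,dock), open(d_office_dock)}

== RESULT ==
["at(dock)", "key_at(k1,dock)", "open(d_office_dock)"]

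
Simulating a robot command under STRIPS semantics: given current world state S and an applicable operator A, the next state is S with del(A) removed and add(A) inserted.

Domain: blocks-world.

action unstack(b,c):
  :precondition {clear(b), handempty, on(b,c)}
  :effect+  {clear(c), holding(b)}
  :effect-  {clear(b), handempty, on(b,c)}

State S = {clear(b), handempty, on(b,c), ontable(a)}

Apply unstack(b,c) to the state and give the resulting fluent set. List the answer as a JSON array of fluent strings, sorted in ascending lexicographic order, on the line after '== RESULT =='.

Progress:
  pre ⊆ S: {clear(b), handempty, on(b,c)} ⊆ S  — applicable
  S \ del = {ontable(a)}
  ∪ add   = {clear(c), holding(b), ontable(a)}

== RESULT ==
["clear(c)", "holding(b)", "ontable(a)"]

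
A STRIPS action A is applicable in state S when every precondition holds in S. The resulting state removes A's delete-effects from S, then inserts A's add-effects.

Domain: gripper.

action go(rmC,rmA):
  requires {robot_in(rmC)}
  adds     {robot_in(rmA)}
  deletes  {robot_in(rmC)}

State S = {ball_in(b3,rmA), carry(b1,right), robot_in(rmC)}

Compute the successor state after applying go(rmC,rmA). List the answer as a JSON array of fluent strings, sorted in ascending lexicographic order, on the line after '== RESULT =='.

Compute (S \ del) ∪ add:
  pre ⊆ S: {robot_in(rmC)} ⊆ S  — applicable
  S \ del = {ball_in(b3,rmA), carry(b1,right)}
  ∪ add   = {ball_in(b3,rmA), carry(b1,right), robot_in(rmA)}

== RESULT ==
["ball_in(b3,rmA)", "carry(b1,right)", "robot_in(rmA)"]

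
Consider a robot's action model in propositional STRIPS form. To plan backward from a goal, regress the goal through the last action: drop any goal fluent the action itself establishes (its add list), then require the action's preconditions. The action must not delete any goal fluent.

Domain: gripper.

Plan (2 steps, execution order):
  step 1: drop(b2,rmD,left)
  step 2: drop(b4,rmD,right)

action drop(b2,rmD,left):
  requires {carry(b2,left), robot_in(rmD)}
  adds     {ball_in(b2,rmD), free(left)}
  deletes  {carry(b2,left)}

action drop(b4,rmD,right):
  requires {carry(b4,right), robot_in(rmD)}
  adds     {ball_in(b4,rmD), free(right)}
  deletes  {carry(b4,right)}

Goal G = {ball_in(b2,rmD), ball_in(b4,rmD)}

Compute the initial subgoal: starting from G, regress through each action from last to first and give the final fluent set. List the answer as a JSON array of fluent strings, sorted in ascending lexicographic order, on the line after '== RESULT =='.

Work backward from the goal:
  through step 2 (drop(b4,rmD,right)): drop {ball_in(b4,rmD)}, keep {ball_in(b2,rmD)}, require {carry(b4,right), robot_in(rmD)}
    → {ball_in(b2,rmD), carry(b4,right), robot_in(rmD)}
  through step 1 (drop(b2,rmD,left)): drop {ball_in(b2,rmD)}, keep {carry(b4,right), robot_in(rmD)}, require {carry(b2,left), robot_in(rmD)}
    → {carry(b2,left), carry(b4,right), robot_in(rmD)}

== RESULT ==
["carry(b2,left)", "carry(b4,right)", "robot_in(rmD)"]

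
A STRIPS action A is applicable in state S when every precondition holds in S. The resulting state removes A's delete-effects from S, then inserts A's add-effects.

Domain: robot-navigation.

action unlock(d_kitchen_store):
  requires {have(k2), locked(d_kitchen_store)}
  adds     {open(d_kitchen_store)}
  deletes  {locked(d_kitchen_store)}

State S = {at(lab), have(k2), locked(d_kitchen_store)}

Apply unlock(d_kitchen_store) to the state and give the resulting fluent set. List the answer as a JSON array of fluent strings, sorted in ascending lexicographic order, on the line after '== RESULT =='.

Compute (S \ del) ∪ add:
  pre ⊆ S: {have(k2), locked(d_kitchen_store)} ⊆ S  — applicable
  S \ del = {at(lab), have(k2)}
  ∪ add   = {at(lab), have(k2), open(d_kitchen_store)}

== RESULT ==
["at(lab)", "have(k2)", "open(d_kitchen_store)"]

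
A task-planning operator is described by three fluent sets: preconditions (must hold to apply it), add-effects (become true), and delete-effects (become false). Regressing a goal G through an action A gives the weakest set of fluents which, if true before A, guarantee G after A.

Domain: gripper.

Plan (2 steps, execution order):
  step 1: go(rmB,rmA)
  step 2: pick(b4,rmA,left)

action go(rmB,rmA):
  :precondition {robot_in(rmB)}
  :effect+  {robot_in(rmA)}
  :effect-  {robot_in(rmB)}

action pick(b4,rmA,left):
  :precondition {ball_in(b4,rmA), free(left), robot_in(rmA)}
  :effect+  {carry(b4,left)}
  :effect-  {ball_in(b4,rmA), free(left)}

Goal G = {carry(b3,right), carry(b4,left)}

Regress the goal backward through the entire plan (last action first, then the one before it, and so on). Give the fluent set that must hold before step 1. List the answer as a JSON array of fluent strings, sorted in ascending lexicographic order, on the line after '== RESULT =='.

Regress step by step:
  through step 2 (pick(b4,rmA,left)): drop {carry(b4,left)}, keep {carry(b3,right)}, require {ball_in(b4,rmA), free(left), robot_in(rmA)}
    → {ball_in(b4,rmA), carry(b3,right), free(left), robot_in(rmA)}
  through step 1 (go(rmB,rmA)): drop {robot_in(rmA)}, keep {ball_in(b4,rmA), carry(b3,right), free(left)}, require {robot_in(rmB)}
    → {ball_in(b4,rmA), carry(b3,right), free(left), robot_in(rmB)}

== RESULT ==
["ball_in(b4,rmA)", "carry(b3,right)", "free(left)", "robot_in(rmB)"]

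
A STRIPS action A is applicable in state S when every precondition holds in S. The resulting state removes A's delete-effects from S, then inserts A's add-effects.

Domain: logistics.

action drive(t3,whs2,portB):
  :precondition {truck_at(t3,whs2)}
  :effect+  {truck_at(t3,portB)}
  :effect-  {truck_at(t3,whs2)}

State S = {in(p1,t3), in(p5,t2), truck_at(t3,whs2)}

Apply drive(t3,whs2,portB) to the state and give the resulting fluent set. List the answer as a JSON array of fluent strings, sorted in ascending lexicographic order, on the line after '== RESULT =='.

Progress:
  pre ⊆ S: {truck_at(t3,whs2)} ⊆ S  — applicable
  S \ del = {in(p1,t3), in(p5,t2)}
  ∪ add   = {in(p1,t3), in(p5,t2), truck_at(t3,portB)}

== RESULT ==
["in(p1,t3)", "in(p5,t2)", "truck_at(t3,portB)"]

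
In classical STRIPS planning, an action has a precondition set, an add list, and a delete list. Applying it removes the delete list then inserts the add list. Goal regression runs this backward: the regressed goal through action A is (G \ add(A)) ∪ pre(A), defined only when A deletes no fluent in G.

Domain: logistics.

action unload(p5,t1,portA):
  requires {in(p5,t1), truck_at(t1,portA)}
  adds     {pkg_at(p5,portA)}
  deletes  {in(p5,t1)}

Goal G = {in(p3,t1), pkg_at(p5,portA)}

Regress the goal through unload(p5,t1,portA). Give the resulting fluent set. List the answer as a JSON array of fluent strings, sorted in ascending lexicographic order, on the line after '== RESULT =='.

Regress:
  G ∩ del = {}  (empty — regression defined)
  G \ add = {in(p3,t1), pkg_at(p5,portA)} \ {pkg_at(p5,portA)} = {in(p3,t1)}
  ∪ pre   = {in(p3,t1)} ∪ {in(p5,t1), truck_at(t1,portA)}
          = {in(p3,t1), in(p5,t1), truck_at(t1,portA)}

== RESULT ==
["in(p3,t1)", "in(p5,t1)", "truck_at(t1,portA)"]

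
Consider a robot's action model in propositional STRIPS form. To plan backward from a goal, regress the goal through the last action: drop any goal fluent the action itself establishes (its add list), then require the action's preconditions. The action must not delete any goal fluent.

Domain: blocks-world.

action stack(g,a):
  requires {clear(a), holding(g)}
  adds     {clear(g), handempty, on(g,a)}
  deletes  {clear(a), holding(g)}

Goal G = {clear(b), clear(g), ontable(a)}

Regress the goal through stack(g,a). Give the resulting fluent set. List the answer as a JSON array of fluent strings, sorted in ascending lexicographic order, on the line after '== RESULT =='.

Compute (G \ add) ∪ pre:
  G ∩ del = {}  (empty — regression defined)
  G \ add = {clear(b), clear(g), ontable(a)} \ {clear(g), handempty, on(g,a)} = {clear(b), ontable(a)}
  ∪ pre   = {clear(b), ontable(a)} ∪ {clear(a), holding(g)}
          = {clear(a), clear(b), holding(g), ontable(a)}

== RESULT ==
["clear(a)", "clear(b)", "holding(g)", "ontable(a)"]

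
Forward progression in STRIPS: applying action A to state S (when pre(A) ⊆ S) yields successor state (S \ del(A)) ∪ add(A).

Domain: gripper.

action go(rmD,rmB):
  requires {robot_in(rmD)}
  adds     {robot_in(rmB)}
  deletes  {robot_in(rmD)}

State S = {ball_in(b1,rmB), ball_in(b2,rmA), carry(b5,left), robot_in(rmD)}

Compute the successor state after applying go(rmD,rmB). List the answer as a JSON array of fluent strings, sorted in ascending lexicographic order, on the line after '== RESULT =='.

Progress:
  pre ⊆ S: {robot_in(rmD)} ⊆ S  — applicable
  S \ del = {ball_in(b1,rmB), ball_in(b2,rmA), carry(b5,left)}
  ∪ add   = {ball_in(b1,rmB), ball_in(b2,rmA), carry(b5,left), robot_in(rmB)}

== RESULT ==
["ball_in(b1,rmB)", "ball_in(b2,rmA)", "carry(b5,left)", "robot_in(rmB)"]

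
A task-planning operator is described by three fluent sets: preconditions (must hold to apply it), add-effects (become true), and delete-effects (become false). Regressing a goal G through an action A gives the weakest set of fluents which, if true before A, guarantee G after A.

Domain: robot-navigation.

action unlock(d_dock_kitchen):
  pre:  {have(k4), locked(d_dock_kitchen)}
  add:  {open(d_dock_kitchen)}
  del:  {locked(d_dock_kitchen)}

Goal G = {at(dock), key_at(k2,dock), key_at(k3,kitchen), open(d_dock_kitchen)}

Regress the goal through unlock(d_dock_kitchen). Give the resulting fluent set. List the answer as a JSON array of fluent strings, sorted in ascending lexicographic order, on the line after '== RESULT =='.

Compute (G \ add) ∪ pre:
  G ∩ del = {}  (empty — regression defined)
  G \ add = {at(dock), key_at(k2,dock), key_at(k3,kitchen), open(d_dock_kitchen)} \ {open(d_dock_kitchen)} = {at(dock), key_at(k2,dock), key_at(k3,kitchen)}
  ∪ pre   = {at(dock), key_at(k2,dock), key_at(k3,kitchen)} ∪ {have(k4), locked(d_dock_kitchen)}
          = {at(dock), have(k4), key_at(k2,dock), key_at(k3,kitchen), locked(d_dock_kitchen)}

== RESULT ==
["at(dock)", "have(k4)", "key_at(k2,dock)", "key_at(k3,kitchen)", "locked(d_dock_kitchen)"]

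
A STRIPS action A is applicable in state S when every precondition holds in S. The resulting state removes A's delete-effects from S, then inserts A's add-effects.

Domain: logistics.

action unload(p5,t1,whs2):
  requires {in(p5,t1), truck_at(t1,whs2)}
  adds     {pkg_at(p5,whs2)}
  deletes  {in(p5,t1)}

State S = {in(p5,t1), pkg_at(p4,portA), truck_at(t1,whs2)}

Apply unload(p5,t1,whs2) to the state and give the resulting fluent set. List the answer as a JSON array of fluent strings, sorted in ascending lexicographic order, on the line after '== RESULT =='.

Progress:
  pre ⊆ S: {in(p5,t1), truck_at(t1,whs2)} ⊆ S  — applicable
  S \ del = {pkg_at(p4,portA), truck_at(t1,whs2)}
  ∪ add   = {pkg_at(p4,portA), pkg_at(p5,whs2), truck_at(t1,whs2)}

== RESULT ==
["pkg_at(p4,portA)", "pkg_at(p5,whs2)", "truck_at(t1,whs2)"]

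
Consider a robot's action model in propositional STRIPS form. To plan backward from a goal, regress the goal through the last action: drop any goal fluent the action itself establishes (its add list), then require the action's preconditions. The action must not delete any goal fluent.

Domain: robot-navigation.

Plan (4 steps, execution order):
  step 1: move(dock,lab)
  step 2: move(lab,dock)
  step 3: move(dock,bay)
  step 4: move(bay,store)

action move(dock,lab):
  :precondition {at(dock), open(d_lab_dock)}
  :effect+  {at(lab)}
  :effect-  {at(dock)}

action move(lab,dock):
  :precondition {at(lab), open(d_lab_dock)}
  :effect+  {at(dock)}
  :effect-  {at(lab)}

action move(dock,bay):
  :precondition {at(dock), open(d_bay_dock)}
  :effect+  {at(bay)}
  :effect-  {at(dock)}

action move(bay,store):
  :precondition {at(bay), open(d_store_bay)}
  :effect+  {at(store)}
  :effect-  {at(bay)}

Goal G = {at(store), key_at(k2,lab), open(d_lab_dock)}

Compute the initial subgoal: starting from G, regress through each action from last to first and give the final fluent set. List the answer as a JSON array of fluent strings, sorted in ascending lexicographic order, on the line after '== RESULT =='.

Work backward from the goal:
  through step 4 (move(bay,store)): drop {at(store)}, keep {key_at(k2,lab), open(d_lab_dock)}, require {at(bay), open(d_store_bay)}
    → {at(bay), key_at(k2,lab), open(d_lab_dock), open(d_store_bay)}
  through step 3 (move(dock,bay)): drop {at(bay)}, keep {key_at(k2,lab), open(d_lab_dock), open(d_store_bay)}, require {at(dock), open(d_bay_dock)}
    → {at(dock), key_at(k2,lab), open(d_bay_dock), open(d_lab_dock), open(d_store_bay)}
  through step 2 (move(lab,dock)): drop {at(dock)}, keep {key_at(k2,lab), open(d_bay_dock), open(d_lab_dock), open(d_store_bay)}, require {at(lab), open(d_lab_dock)}
    → {at(lab), key_at(k2,lab), open(d_bay_dock), open(d_lab_dock), open(d_store_bay)}
  through step 1 (move(dock,lab)): drop {at(lab)}, keep {key_at(k2,lab), open(d_bay_dock), open(d_lab_dock), open(d_store_bay)}, require {at(dock), open(d_lab_dock)}
    → {at(dock), key_at(k2,lab), open(d_bay_dock), open(d_lab_dock), open(d_store_bay)}

== RESULT ==
["at(dock)", "key_at(k2,lab)", "open(d_bay_dock)", "open(d_lab_dock)", "open(d_store_bay)"]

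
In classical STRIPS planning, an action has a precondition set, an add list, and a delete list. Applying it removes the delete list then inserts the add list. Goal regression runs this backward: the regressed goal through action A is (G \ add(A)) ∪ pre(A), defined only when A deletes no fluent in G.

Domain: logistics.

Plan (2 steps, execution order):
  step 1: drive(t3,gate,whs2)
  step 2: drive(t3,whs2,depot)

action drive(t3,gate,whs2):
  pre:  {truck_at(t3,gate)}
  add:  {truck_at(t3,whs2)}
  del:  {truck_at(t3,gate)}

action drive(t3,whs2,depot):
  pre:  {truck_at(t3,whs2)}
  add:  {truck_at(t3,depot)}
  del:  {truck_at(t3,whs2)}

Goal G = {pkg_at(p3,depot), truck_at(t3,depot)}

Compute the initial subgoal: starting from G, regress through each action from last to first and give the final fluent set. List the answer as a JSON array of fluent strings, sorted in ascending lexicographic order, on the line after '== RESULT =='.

Work backward from the goal:
  through step 2 (drive(t3,whs2,depot)): drop {truck_at(t3,depot)}, keep {pkg_at(p3,depot)}, require {truck_at(t3,whs2)}
    → {pkg_at(p3,depot), truck_at(t3,whs2)}
  through step 1 (drive(t3,gate,whs2)): drop {truck_at(t3,whs2)}, keep {pkg_at(p3,depot)}, require {truck_at(t3,gate)}
    → {pkg_at(p3,depot), truck_at(t3,gate)}

== RESULT ==
["pkg_at(p3,depot)", "truck_at(t3,gate)"]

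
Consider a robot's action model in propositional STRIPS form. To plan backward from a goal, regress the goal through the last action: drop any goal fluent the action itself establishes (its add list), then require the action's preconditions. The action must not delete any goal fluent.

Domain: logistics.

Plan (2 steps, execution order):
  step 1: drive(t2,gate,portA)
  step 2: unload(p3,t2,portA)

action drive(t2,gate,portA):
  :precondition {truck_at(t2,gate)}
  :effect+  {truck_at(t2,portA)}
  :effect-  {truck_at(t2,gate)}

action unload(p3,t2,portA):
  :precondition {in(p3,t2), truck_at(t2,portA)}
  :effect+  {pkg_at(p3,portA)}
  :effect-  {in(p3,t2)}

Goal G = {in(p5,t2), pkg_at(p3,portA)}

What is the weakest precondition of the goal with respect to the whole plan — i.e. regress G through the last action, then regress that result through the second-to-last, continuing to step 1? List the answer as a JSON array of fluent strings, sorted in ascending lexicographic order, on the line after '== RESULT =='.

Work backward from the goal:
  through step 2 (unload(p3,t2,portA)): drop {pkg_at(p3,portA)}, keep {in(p5,t2)}, require {in(p3,t2), truck_at(t2,portA)}
    → {in(p3,t2), in(p5,t2), truck_at(t2,portA)}
  through step 1 (drive(t2,gate,portA)): drop {truck_at(t2,portA)}, keep {in(p3,t2), in(p5,t2)}, require {truck_at(t2,gate)}
    → {in(p3,t2), in(p5,t2), truck_at(t2,gate)}

== RESULT ==
["in(p3,t2)", "in(p5,t2)", "truck_at(t2,gate)"]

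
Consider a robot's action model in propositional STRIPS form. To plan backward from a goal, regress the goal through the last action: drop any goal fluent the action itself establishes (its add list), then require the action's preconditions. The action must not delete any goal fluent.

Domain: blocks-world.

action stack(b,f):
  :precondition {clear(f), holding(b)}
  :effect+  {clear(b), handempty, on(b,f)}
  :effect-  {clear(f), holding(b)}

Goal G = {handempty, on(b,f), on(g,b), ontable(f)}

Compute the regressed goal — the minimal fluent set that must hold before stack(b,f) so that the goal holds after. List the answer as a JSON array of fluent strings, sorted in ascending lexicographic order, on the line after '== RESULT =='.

Regress:
  G ∩ del = {}  (empty — regression defined)
  G \ add = {handempty, on(b,f), on(g,b), ontable(f)} \ {clear(b), handempty, on(b,f)} = {on(g,b), ontable(f)}
  ∪ pre   = {on(g,b), ontable(f)} ∪ {clear(f), holding(b)}
          = {clear(f), holding(b), on(g,b), ontable(f)}

== RESULT ==
["clear(f)", "holding(b)", "on(g,b)", "ontable(f)"]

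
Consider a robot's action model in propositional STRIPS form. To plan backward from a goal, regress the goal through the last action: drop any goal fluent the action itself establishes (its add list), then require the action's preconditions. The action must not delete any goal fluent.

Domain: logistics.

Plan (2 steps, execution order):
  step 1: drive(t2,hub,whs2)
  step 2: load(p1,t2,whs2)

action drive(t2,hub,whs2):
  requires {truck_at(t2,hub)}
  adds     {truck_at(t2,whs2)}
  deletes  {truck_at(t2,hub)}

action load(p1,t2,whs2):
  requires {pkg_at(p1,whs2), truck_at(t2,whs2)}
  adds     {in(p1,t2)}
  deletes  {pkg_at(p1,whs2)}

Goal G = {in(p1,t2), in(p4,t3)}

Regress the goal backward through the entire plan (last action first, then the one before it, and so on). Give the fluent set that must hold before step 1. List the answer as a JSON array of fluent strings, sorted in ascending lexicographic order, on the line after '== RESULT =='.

Regress step by step:
  through step 2 (load(p1,t2,whs2)): drop {in(p1,t2)}, keep {in(p4,t3)}, require {pkg_at(p1,whs2), truck_at(t2,whs2)}
    → {in(p4,t3), pkg_at(p1,whs2), truck_at(t2,whs2)}
  through step 1 (drive(t2,hub,whs2)): drop {truck_at(t2,whs2)}, keep {in(p4,t3), pkg_at(p1,whs2)}, require {truck_at(t2,hub)}
    → {in(p4,t3), pkg_at(p1,whs2), truck_at(t2,hub)}

== RESULT ==
["in(p4,t3)", "pkg_at(p1,whs2)", "truck_at(t2,hub)"]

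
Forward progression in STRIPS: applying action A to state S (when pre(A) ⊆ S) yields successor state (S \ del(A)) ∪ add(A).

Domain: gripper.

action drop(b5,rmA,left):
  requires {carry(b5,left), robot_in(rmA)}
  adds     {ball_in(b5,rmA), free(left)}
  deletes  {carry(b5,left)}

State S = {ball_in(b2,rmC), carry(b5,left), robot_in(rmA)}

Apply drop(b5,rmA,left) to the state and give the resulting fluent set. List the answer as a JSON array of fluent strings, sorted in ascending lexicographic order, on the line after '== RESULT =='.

Compute (S \ del) ∪ add:
  pre ⊆ S: {carry(b5,left), robot_in(rmA)} ⊆ S  — applicable
  S \ del = {ball_in(b2,rmC), robot_in(rmA)}
  ∪ add   = {ball_in(b2,rmC), ball_in(b5,rmA), free(left), robot_in(rmA)}

== RESULT ==
["ball_in(b2,rmC)", "ball_in(b5,rmA)", "free(left)", "robot_in(rmA)"]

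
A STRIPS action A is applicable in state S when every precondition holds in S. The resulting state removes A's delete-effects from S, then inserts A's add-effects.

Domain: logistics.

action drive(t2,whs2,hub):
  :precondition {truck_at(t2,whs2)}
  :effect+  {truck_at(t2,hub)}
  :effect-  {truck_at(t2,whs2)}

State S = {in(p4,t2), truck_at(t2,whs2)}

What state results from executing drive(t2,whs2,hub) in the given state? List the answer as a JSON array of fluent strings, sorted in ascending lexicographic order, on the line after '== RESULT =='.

Progress:
  pre ⊆ S: {truck_at(t2,whs2)} ⊆ S  — applicable
  S \ del = {in(p4,t2)}
  ∪ add   = {in(p4,t2), truck_at(t2,hub)}

== RESULT ==
["in(p4,t2)", "truck_at(t2,hub)"]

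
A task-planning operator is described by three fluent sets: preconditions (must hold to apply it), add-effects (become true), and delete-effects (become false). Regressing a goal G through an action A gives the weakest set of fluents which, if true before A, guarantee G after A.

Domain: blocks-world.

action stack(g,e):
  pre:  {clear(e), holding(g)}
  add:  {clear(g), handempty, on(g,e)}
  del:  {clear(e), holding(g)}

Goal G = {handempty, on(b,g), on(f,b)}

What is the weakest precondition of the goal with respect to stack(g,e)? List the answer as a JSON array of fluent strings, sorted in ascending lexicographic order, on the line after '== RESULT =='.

Regress:
  G ∩ del = {}  (empty — regression defined)
  G \ add = {handempty, on(b,g), on(f,b)} \ {clear(g), handempty, on(g,e)} = {on(b,g), on(f,b)}
  ∪ pre   = {on(b,g), on(f,b)} ∪ {clear(e), holding(g)}
          = {clear(e), holding(g), on(b,g), on(f,b)}

== RESULT ==
["clear(e)", "holding(g)", "on(b,g)", "on(f,b)"]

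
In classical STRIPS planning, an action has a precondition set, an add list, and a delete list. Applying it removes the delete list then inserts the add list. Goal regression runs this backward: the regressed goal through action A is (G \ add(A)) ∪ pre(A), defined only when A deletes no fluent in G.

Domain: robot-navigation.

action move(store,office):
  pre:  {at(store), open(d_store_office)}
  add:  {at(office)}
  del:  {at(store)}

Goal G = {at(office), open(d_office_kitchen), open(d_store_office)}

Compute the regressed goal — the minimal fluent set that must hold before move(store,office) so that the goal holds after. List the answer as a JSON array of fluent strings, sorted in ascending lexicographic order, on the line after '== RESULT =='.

Compute (G \ add) ∪ pre:
  G ∩ del = {}  (empty — regression defined)
  G \ add = {at(office), open(d_office_kitchen), open(d_store_office)} \ {at(office)} = {open(d_office_kitchen), open(d_store_office)}
  ∪ pre   = {open(d_office_kitchen), open(d_store_office)} ∪ {at(store), open(d_store_office)}
          = {at(store), open(d_office_kitchen), open(d_store_office)}

== RESULT ==
["at(store)", "open(d_office_kitchen)", "open(d_store_office)"]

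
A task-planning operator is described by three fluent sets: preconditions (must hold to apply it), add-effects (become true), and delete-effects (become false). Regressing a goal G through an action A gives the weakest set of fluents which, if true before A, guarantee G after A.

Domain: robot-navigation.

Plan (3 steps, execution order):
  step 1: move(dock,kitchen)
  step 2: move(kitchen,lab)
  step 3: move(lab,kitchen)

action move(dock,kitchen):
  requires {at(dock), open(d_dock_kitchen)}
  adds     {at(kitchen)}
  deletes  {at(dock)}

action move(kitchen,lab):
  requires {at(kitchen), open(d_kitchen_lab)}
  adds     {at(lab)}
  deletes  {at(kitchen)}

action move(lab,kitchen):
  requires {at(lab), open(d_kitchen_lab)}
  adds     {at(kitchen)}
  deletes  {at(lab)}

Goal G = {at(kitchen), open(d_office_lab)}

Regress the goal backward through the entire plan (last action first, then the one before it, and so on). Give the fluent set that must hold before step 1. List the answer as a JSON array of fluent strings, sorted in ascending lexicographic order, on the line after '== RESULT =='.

Work backward from the goal:
  through step 3 (move(lab,kitchen)): drop {at(kitchen)}, keep {open(d_office_lab)}, require {at(lab), open(d_kitchen_lab)}
    → {at(lab), open(d_kitchen_lab), open(d_office_lab)}
  through step 2 (move(kitchen,lab)): drop {at(lab)}, keep {open(d_kitchen_lab), open(d_office_lab)}, require {at(kitchen), open(d_kitchen_lab)}
    → {at(kitchen), open(d_kitchen_lab), open(d_office_lab)}
  through step 1 (move(dock,kitchen)): drop {at(kitchen)}, keep {open(d_kitchen_lab), open(d_office_lab)}, require {at(dock), open(d_dock_kitchen)}
    → {at(dock), open(d_dock_kitchen), open(d_kitchen_lab), open(d_office_lab)}

== RESULT ==
["at(dock)", "open(d_dock_kitchen)", "open(d_kitchen_lab)", "open(d_office_lab)"]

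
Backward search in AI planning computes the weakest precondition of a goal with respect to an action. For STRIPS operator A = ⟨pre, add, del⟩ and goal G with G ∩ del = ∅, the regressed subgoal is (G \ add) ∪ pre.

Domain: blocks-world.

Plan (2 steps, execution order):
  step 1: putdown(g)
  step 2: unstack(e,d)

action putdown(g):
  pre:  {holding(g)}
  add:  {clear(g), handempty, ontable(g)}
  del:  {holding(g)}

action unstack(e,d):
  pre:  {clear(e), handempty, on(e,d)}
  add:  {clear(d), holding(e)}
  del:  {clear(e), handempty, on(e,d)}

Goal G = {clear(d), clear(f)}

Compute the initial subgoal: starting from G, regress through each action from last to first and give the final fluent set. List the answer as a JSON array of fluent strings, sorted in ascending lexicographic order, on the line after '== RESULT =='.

Regress step by step:
  through step 2 (unstack(e,d)): drop {clear(d)}, keep {clear(f)}, require {clear(e), handempty, on(e,d)}
    → {clear(e), clear(f), handempty, on(e,d)}
  through step 1 (putdown(g)): drop {handempty}, keep {clear(e), clear(f), on(e,d)}, require {holding(g)}
    → {clear(e), clear(f), holding(g), on(e,d)}

== RESULT ==
["clear(e)", "clear(f)", "holding(g)", "on(e,d)"]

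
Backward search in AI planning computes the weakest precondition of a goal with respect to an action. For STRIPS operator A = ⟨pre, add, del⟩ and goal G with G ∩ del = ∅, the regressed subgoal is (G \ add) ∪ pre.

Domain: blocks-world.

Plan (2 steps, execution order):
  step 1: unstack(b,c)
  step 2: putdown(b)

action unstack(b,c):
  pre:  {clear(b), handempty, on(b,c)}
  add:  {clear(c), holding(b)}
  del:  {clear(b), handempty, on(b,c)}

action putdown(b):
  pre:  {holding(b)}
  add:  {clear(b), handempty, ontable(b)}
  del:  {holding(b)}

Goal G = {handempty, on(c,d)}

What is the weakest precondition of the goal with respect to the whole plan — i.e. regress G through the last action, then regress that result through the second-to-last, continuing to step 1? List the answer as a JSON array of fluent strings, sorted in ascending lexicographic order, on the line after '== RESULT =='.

Regress step by step:
  through step 2 (putdown(b)): drop {handempty}, keep {on(c,d)}, require {holding(b)}
    → {holding(b), on(c,d)}
  through step 1 (unstack(b,c)): drop {holding(b)}, keep {on(c,d)}, require {clear(b), handempty, on(b,c)}
    → {clear(b), handempty, on(b,c), on(c,d)}

== RESULT ==
["clear(b)", "handempty", "on(b,c)", "on(c,d)"]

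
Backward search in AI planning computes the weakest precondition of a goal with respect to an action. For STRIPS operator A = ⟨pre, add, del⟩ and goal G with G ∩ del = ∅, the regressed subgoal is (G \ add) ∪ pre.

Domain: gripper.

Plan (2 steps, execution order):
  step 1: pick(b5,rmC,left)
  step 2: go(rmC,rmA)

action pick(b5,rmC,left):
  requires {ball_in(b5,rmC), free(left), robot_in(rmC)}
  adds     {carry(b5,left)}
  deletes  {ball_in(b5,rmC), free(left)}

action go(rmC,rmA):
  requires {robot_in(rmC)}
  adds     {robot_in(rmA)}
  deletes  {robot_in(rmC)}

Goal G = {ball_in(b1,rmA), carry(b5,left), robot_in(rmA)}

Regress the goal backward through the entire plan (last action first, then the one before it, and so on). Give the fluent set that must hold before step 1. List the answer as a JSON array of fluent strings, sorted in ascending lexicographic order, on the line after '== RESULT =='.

Work backward from the goal:
  through step 2 (go(rmC,rmA)): drop {robot_in(rmA)}, keep {ball_in(b1,rmA), carry(b5,left)}, require {robot_in(rmC)}
    → {ball_in(b1,rmA), carry(b5,left), robot_in(rmC)}
  through step 1 (pick(b5,rmC,left)): drop {carry(b5,left)}, keep {ball_in(b1,rmA), robot_in(rmC)}, require {ball_in(b5,rmC), free(left), robot_in(rmC)}
    → {ball_in(b1,rmA), ball_in(b5,rmC), free(left), robot_in(rmC)}

== RESULT ==
["ball_in(b1,rmA)", "ball_in(b5,rmC)", "free(left)", "robot_in(rmC)"]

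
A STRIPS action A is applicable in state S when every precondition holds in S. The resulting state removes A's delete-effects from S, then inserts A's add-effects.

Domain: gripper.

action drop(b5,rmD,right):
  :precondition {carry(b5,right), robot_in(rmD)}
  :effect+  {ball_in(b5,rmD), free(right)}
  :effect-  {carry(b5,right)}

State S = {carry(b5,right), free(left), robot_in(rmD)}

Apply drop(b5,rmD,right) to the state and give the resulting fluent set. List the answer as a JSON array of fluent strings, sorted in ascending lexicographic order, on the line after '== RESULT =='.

Progress:
  pre ⊆ S: {carry(b5,right), robot_in(rmD)} ⊆ S  — applicable
  S \ del = {free(left), robot_in(rmD)}
  ∪ add   = {ball_in(b5,rmD), free(left), free(right), robot_in(rmD)}

== RESULT ==
["ball_in(b5,rmD)", "free(left)", "free(right)", "robot_in(rmD)"]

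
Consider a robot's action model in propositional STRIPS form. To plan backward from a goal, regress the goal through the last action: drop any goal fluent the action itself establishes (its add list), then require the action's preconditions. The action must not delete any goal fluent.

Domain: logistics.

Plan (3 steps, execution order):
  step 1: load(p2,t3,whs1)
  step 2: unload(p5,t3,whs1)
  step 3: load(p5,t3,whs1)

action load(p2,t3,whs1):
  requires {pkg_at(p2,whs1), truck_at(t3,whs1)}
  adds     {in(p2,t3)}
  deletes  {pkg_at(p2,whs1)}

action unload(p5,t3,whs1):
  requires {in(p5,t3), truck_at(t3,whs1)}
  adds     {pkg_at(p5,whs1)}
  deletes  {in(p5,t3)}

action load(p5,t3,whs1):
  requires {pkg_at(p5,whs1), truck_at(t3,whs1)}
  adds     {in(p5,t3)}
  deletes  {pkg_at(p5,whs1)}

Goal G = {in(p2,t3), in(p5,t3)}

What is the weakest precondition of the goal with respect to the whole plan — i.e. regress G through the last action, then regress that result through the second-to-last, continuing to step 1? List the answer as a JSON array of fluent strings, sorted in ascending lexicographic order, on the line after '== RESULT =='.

Regress step by step:
  through step 3 (load(p5,t3,whs1)): drop {in(p5,t3)}, keep {in(p2,t3)}, require {pkg_at(p5,whs1), truck_at(t3,whs1)}
    → {in(p2,t3), pkg_at(p5,whs1), truck_at(t3,whs1)}
  through step 2 (unload(p5,t3,whs1)): drop {pkg_at(p5,whs1)}, keep {in(p2,t3), truck_at(t3,whs1)}, require {in(p5,t3), truck_at(t3,whs1)}
    → {in(p2,t3), in(p5,t3), truck_at(t3,whs1)}
  through step 1 (load(p2,t3,whs1)): drop {in(p2,t3)}, keep {in(p5,t3), truck_at(t3,whs1)}, require {pkg_at(p2,whs1), truck_at(t3,whs1)}
    → {in(p5,t3), pkg_at(p2,whs1), truck_at(t3,whs1)}

== RESULT ==
["in(p5,t3)", "pkg_at(p2,whs1)", "truck_at(t3,whs1)"]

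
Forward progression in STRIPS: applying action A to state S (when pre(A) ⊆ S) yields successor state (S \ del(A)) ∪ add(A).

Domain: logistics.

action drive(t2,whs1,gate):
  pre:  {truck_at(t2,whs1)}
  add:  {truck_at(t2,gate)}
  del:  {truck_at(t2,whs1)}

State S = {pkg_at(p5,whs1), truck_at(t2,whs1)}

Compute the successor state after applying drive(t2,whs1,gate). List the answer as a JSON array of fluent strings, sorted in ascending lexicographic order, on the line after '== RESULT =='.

Compute (S \ del) ∪ add:
  pre ⊆ S: {truck_at(t2,whs1)} ⊆ S  — applicable
  S \ del = {pkg_at(p5,whs1)}
  ∪ add   = {pkg_at(p5,whs1), truck_at(t2,gate)}

== RESULT ==
["pkg_at(p5,whs1)", "truck_at(t2,gate)"]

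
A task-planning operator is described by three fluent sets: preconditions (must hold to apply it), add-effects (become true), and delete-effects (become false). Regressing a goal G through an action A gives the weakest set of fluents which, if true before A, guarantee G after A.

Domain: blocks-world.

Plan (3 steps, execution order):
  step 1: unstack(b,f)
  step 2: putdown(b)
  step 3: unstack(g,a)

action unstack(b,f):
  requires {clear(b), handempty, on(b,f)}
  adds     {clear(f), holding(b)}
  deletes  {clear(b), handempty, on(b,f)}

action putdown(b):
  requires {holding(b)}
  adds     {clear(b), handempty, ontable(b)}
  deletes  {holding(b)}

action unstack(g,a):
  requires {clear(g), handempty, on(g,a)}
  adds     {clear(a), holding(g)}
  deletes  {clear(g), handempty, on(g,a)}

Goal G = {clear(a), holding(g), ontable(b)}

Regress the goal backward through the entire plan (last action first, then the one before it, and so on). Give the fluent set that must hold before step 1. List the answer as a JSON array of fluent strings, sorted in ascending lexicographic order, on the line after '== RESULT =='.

Work backward from the goal:
  through step 3 (unstack(g,a)): drop {clear(a), holding(g)}, keep {ontable(b)}, require {clear(g), handempty, on(g,a)}
    → {clear(g), handempty, on(g,a), ontable(b)}
  through step 2 (putdown(b)): drop {handempty, ontable(b)}, keep {clear(g), on(g,a)}, require {holding(b)}
    → {clear(g), holding(b), on(g,a)}
  through step 1 (unstack(b,f)): drop {holding(b)}, keep {clear(g), on(g,a)}, require {clear(b), handempty, on(b,f)}
    → {clear(b), clear(g), handempty, on(b,f), on(g,a)}

== RESULT ==
["clear(b)", "clear(g)", "handempty", "on(b,f)", "on(g,a)"]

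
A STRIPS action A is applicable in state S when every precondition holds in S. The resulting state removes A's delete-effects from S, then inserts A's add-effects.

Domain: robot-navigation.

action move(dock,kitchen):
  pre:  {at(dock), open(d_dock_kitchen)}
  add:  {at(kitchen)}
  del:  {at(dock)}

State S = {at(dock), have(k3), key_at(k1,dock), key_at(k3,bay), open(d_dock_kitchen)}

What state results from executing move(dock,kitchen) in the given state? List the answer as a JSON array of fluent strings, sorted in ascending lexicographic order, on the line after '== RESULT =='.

Compute (S \ del) ∪ add:
  pre ⊆ S: {at(dock), open(d_dock_kitchen)} ⊆ S  — applicable
  S \ del = {have(k3), key_at(k1,dock), key_at(k3,bay), open(d_dock_kitchen)}
  ∪ add   = {at(kitchen), have(k3), key_at(k1,dock), key_at(k3,bay), open(d_dock_kitchen)}

== RESULT ==
["at(kitchen)", "have(k3)", "key_at(k1,dock)", "key_at(k3,bay)", "open(d_dock_kitchen)"]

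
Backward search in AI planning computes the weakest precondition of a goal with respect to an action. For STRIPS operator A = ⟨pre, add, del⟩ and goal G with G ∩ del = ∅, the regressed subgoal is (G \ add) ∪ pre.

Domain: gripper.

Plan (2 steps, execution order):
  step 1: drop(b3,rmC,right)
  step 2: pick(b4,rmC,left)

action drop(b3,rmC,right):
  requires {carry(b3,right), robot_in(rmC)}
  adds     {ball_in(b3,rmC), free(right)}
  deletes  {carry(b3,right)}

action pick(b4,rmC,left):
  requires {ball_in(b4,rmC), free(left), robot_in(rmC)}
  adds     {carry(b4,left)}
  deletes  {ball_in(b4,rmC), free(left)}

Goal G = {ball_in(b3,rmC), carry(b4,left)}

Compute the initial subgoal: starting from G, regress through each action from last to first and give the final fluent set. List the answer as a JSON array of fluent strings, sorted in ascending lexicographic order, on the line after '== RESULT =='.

Work backward from the goal:
  through step 2 (pick(b4,rmC,left)): drop {carry(b4,left)}, keep {ball_in(b3,rmC)}, require {ball_in(b4,rmC), free(left), robot_in(rmC)}
    → {ball_in(b3,rmC), ball_in(b4,rmC), free(left), robot_in(rmC)}
  through step 1 (drop(b3,rmC,right)): drop {ball_in(b3,rmC)}, keep {ball_in(b4,rmC), free(left), robot_in(rmC)}, require {carry(b3,right), robot_in(rmC)}
    → {ball_in(b4,rmC), carry(b3,right), free(left), robot_in(rmC)}

== RESULT ==
["ball_in(b4,rmC)", "carry(b3,right)", "free(left)", "robot_in(rmC)"]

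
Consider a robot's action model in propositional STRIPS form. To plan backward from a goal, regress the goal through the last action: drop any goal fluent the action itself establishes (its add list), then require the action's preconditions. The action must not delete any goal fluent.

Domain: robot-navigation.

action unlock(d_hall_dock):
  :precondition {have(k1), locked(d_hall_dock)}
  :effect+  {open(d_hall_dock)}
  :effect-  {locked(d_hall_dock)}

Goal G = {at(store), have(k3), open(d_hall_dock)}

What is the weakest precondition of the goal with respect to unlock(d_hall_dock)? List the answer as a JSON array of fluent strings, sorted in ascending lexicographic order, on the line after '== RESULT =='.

Regress:
  G ∩ del = {}  (empty — regression defined)
  G \ add = {at(store), have(k3), open(d_hall_dock)} \ {open(d_hall_dock)} = {at(store), have(k3)}
  ∪ pre   = {at(store), have(k3)} ∪ {have(k1), locked(d_hall_dock)}
          = {at(store), have(k1), have(k3), locked(d_hall_dock)}

== RESULT ==
["at(store)", "have(k1)", "have(k3)", "locked(d_hall_dock)"]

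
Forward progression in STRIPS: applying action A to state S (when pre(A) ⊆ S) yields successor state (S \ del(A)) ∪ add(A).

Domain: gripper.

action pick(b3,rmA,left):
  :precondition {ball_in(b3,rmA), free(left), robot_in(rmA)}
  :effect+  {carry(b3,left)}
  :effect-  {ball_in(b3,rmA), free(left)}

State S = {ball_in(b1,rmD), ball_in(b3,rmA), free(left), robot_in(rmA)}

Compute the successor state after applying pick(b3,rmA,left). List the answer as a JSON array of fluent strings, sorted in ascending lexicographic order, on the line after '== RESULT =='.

Progress:
  pre ⊆ S: {ball_in(b3,rmA), free(left), robot_in(rmA)} ⊆ S  — applicable
  S \ del = {ball_in(b1,rmD), robot_in(rmA)}
  ∪ add   = {ball_in(b1,rmD), carry(b3,left), robot_in(rmA)}

== RESULT ==
["ball_in(b1,rmD)", "carry(b3,left)", "robot_in(rmA)"]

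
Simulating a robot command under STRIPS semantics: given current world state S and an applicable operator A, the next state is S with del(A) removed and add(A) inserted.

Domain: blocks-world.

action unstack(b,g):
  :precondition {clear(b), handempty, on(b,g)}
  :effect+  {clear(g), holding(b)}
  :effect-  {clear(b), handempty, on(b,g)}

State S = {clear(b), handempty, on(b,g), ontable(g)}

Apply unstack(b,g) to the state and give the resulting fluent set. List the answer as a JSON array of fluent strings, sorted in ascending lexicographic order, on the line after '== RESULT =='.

Compute (S \ del) ∪ add:
  pre ⊆ S: {clear(b), handempty, on(b,g)} ⊆ S  — applicable
  S \ del = {ontable(g)}
  ∪ add   = {clear(g), holding(b), ontable(g)}

== RESULT ==
["clear(g)", "holding(b)", "ontable(g)"]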